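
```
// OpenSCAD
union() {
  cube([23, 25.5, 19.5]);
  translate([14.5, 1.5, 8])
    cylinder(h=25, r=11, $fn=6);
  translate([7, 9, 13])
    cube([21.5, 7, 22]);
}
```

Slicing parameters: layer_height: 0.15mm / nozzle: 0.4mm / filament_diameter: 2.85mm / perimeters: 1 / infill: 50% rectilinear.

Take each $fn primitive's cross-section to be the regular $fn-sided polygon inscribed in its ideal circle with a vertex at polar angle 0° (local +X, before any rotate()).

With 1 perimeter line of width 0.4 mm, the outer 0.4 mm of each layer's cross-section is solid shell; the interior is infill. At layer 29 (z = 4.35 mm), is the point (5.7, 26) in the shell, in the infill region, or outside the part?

outside

At z = 4.35 mm: the cube is present — its section is the full 23×25.5 rectangle; the cylinder at (14.5, 1.5) does not reach this height (z outside [8, 33]); the cube at (7, 9) does not reach this height (z outside [13, 35]); Merging all regions: only the 23×25.5 cube is present, so the union is just that shape — 1 connected region. Overall, the cross-section is a single solid region. The nearest boundary edge runs (23.00, 25.50)→(0.00, 25.50); distance from the point to it = 0.50 mm. The point is not inside any of the regions above, so it lies outside the cross-section (0.50 mm from the nearest boundary).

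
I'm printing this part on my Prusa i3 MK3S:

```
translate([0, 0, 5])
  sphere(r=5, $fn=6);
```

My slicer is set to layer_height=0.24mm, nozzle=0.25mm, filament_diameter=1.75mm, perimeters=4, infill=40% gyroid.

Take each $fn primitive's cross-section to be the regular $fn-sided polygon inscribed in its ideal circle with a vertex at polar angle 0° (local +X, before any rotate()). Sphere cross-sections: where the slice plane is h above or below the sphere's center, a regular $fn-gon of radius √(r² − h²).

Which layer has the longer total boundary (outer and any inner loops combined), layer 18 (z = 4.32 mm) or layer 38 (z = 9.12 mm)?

Layer 18 (z = 4.32): the r=5 sphere contributes a regular 6-gon of circumradius √(5²−0.68²) = 4.954 (perimeter = 2·6·4.954·sin(180°/6) = 29.72 mm). So its perimeter = 29.72 mm. Layer 38 (z = 9.12): the r=5 sphere contributes a regular 6-gon of circumradius √(5²−4.12²) = 2.833 (perimeter = 2·6·2.833·sin(180°/6) = 17.00 mm). So its perimeter = 17.00 mm. Layer 18 is larger (29.72 vs 17.00 mm).

layer 18 (z = 4.32 mm)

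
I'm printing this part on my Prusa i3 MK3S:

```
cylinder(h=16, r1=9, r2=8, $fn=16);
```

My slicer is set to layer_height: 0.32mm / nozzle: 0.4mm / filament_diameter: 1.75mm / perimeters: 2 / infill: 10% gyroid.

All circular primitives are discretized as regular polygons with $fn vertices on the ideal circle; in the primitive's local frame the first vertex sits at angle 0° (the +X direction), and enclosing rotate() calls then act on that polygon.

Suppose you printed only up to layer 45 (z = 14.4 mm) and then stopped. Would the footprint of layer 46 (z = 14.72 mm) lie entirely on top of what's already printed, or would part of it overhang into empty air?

Compare the two slices. At z = 14.4: the cone contributes a regular 16-gon of circumradius 8.100 (interpolated between r1=9 and r2=8 at t=0.900) (area = (16/2)·8.100²·sin(360°/16) = 200.86 mm²). At z = 14.72: the cone (r1=9→r2=8) has section circumradius 8.080 here — a regular 16-gon (area = (16/2)·8.080²·sin(360°/16) = 199.87 mm²). Checking containment: the cross-section at z = 14.72 is a subset of the cross-section at z = 14.4.

entirely on top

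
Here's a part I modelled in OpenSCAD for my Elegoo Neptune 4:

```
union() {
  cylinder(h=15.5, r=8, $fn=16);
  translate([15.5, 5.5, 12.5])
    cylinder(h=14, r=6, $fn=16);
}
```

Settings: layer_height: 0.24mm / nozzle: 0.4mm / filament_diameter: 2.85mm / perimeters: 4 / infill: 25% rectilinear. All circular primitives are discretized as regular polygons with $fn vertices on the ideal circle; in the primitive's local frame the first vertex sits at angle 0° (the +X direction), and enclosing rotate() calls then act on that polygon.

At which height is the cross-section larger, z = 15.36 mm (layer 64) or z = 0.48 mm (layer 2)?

Layer 64 (z = 15.36): the r=8 cylinder gives a regular 16-gon of circumradius 8 (constant along its height) (area = (16/2)·8.000²·sin(360°/16) = 195.93 mm²); the cylinder at (15.5, 5.5): section is a regular 16-gon, circumradius r=6 (area = (16/2)·6.000²·sin(360°/16) = 110.21 mm²); Combining (union): the 2 present regions are separate (no shared area or edge), so areas and boundary lengths simply add and each stays a separate island — area = 306.15 mm². So its area = 306.15 mm². Layer 2 (z = 0.48): the r=8 cylinder contributes a regular 16-gon of circumradius 8 (area = (16/2)·8.000²·sin(360°/16) = 195.93 mm²); the cylinder at (15.5, 5.5) is absent (z outside [12.5, 26.5]); Merging all regions: only the r=8 cylinder is present, so the union is just that shape — area = 195.93 mm². So its area = 195.93 mm². Layer 64 is larger (306.15 vs 195.93 mm²).

layer 64 (z = 15.36 mm)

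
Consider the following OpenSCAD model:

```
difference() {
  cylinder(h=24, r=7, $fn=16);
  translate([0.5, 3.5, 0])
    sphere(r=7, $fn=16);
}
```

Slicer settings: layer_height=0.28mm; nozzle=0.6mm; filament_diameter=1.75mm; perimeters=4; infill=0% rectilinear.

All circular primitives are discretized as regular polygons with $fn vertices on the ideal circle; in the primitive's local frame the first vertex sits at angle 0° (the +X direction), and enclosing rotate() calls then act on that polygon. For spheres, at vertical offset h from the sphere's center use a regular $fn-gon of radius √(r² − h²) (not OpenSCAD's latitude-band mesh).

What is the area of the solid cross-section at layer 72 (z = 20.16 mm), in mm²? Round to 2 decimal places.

150.01 mm²

At z = 20.16 mm: the r=7 cylinder contributes a regular 16-gon of circumradius 7 (area = (16/2)·7.000²·sin(360°/16) = 150.01 mm²); the sphere at (0.5, 3.5) is not intersected at this z (|z−center|=20.160 > r=7); After the difference (first − rest): none of the subtracted shapes is present at this height, so the r=7 cylinder is unchanged — area = 150.01 mm². Overall, the cross-section is a single solid region. Net area = 150.01 mm².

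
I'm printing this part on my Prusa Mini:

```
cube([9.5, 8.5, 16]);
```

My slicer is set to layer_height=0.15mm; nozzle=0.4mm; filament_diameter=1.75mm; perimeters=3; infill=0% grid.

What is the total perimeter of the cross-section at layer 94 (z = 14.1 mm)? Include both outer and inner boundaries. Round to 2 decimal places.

At z = 14.1 mm: the 9.5×8.5 cube contributes its full rectangle (perimeter 36.00 mm). Overall, the cross-section is a single solid region. Total boundary length (outer) = 36.00 mm.

36.00 mm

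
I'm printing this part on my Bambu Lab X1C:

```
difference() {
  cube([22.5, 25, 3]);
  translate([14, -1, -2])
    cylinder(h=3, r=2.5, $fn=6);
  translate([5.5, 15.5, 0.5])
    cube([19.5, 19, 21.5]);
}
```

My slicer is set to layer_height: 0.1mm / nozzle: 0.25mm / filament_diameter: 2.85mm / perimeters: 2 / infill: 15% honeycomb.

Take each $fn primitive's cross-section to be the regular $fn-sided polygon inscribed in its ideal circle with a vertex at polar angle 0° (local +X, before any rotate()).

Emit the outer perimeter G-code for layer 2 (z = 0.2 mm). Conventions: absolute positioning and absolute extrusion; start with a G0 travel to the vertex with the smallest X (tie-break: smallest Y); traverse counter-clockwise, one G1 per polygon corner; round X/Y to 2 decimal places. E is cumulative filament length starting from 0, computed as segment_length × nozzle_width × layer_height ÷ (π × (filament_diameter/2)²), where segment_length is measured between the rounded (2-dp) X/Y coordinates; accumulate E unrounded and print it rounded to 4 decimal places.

At z = 0.2 mm: the cube (footprint 22.5×25) is included at this height; the r=2.5 cylinder at (14, -1) gives a regular 6-gon of circumradius 2.5 (constant along its height); the cube at (5.5, 15.5) is absent (z outside [0.5, 22]); Taking the first minus the rest: starting from the 22.5×25 cube, the r=2.5 cylinder at (14, -1) partially overlaps it — only the 3.70 mm² overlap (of its 16.24 mm²) is removed, clipping the outline — 1 connected region. The outline is a single polygon with 8 vertices. Extrusion per mm of travel: 0.25 × 0.1 / (π × 1.425²) = 0.003919. Accumulating E over each segment gives final E = 0.3776.

G0 X0.00 Y0.00 Z0.20
G1 X12.08 Y0.00 E0.0473
G1 X12.75 Y1.17 E0.0526
G1 X15.25 Y1.17 E0.0624
G1 X15.92 Y0.00 E0.0677
G1 X22.50 Y0.00 E0.0935
G1 X22.50 Y25.00 E0.1915
G1 X0.00 Y25.00 E0.2796
G1 X0.00 Y0.00 E0.3776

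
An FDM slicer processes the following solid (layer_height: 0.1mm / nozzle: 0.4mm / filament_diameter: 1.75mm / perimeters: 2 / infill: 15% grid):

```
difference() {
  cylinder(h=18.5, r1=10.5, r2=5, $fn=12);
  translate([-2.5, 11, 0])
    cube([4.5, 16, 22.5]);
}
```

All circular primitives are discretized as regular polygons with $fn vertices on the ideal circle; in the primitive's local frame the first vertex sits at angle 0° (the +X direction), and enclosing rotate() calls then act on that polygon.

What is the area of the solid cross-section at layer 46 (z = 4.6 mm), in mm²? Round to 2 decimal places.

250.20 mm²

At z = 4.6 mm: the cone (r1=10.5→r2=5) has section circumradius 9.132 here — a regular 12-gon (area = (12/2)·9.132²·sin(360°/12) = 250.20 mm²); the cube at (-2.5, 11) (footprint 4.5×16) is included at this height (area 72.00 mm²); Subtracting the remaining from the first: starting from the cone (250.20 mm²), the 4.5×16 cube at (-2.5, 11) misses the remaining region (no effect) — area = 250.20 mm². Overall, the cross-section is a single solid region. Net area = 250.20 mm².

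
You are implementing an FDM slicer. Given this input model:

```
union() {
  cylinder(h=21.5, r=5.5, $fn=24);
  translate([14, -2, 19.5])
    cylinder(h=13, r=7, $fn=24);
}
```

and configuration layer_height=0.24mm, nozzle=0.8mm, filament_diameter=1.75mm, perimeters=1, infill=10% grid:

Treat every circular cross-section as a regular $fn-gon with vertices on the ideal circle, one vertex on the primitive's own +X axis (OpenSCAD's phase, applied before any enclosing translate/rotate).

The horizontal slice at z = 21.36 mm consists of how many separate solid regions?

2

At z = 21.36 mm: the r=5.5 cylinder gives a regular 24-gon of circumradius 5.5 (constant along its height); the r=7 cylinder at (14, -2) gives a regular 24-gon of circumradius 7 (constant along its height); Merging all regions: the 2 present regions are separate (no shared area or edge), so areas and boundary lengths simply add and each stays a separate island — 2 connected regions. The result has 2 disconnected regions.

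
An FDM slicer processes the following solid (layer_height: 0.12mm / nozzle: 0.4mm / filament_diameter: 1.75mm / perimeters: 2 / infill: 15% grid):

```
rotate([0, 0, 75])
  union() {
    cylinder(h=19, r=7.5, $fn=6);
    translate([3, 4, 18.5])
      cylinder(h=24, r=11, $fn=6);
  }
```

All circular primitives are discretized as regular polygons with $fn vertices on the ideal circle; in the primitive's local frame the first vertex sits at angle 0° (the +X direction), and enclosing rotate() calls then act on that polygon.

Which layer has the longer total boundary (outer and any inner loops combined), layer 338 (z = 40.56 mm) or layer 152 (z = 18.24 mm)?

Layer 338 (z = 40.56): the cylinder is absent (z outside [0, 19]); the cylinder at (3, 4): section is a regular 6-gon, circumradius r=11 (perimeter = 2·6·11.000·sin(180°/6) = 66.00 mm); Merging all regions: only the r=11 cylinder at (3, 4) is present, so the union is just that shape — boundary = 66.00 mm; (rotated 75° about Z; rotation is an isometry so areas/perimeters/island counts are preserved). So its perimeter = 66.00 mm. Layer 152 (z = 18.24): the r=7.5 cylinder gives a regular 6-gon of circumradius 7.5 (constant along its height) (perimeter = 2·6·7.500·sin(180°/6) = 45.00 mm); the cylinder at (3, 4) is absent (z outside [18.5, 42.5]); Combining (union): only the r=7.5 cylinder is present, so the union is just that shape — boundary = 45.00 mm; (whole slice rotated 75° about Z — lengths, areas and connectivity unchanged). So its perimeter = 45.00 mm. Layer 338 is larger (66.00 vs 45.00 mm).

layer 338 (z = 40.56 mm)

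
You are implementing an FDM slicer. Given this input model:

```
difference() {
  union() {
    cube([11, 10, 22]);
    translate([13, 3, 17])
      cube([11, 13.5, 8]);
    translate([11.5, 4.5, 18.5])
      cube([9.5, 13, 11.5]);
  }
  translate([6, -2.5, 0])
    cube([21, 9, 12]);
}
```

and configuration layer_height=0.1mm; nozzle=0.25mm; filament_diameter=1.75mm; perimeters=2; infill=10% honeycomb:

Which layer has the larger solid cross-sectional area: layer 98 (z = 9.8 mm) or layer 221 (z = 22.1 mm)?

Layer 98 (z = 9.8): the cube is present — its section is the full 11×10 rectangle (area 110.00 mm²); the cube at (13, 3) is absent (z outside [17, 25]); the cube at (11.5, 4.5) is absent (z outside [18.5, 30]); Merging all regions: only the 11×10 cube is present, so the union is just that shape — area = 110.00 mm²; the 21×9 cube at (6, -2.5) contributes its full rectangle (area 189.00 mm²); Taking the first minus the rest: starting from the result so far (110.00 mm²), the 21×9 cube at (6, -2.5) partially overlaps it — only the 32.50 mm² overlap (of its 189.00 mm²) is removed, clipping the outline — area = 77.50 mm². So its area = 77.50 mm². Layer 221 (z = 22.1): the cube does not reach this height (z outside [0, 22]); the cube at (13, 3) (footprint 11×13.5) is included at this height (area 148.50 mm²); the 9.5×13 cube at (11.5, 4.5) contributes its full rectangle (area 123.50 mm²); Merging all regions: the regions partially overlap — summed areas 272.00 mm² minus the doubly-counted overlap 96.00 mm² gives 176.00 mm² — area = 176.00 mm²; the cube at (6, -2.5) is not intersected at this z (z outside [0, 12]); Subtracting the remaining from the first: none of the subtracted shapes is present at this height, so that combined region is unchanged — area = 176.00 mm². So its area = 176.00 mm². Layer 221 is larger (176.00 vs 77.50 mm²).

layer 221 (z = 22.1 mm)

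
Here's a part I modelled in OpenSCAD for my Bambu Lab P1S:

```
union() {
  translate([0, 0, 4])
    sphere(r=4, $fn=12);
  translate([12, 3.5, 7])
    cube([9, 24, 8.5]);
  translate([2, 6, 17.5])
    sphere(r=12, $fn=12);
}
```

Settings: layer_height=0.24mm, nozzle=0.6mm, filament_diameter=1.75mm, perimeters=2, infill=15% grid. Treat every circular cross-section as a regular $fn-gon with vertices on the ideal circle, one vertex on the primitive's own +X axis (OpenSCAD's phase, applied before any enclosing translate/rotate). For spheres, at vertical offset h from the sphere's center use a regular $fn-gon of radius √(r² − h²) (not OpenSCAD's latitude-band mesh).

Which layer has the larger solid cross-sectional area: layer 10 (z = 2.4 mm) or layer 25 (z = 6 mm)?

Layer 10 (z = 2.4): the r=4 sphere slices to a regular 12-gon of circumradius 3.666 (√(r²−h²) with h=1.6 from center) (area = (12/2)·3.666²·sin(360°/12) = 40.32 mm²); the cube at (12, 3.5) is not intersected at this z (z outside [7, 15.5]); the sphere at (2, 6) does not reach this height (|z−center|=15.100 > r=12); Merging all regions: only the r=4 sphere is present, so the union is just that shape — area = 40.32 mm². So its area = 40.32 mm². Layer 25 (z = 6): the sphere: section is a regular 12-gon, circumradius = √(r²−h²) = √(4²−2²) = 3.464 (area = (12/2)·3.464²·sin(360°/12) = 36.00 mm²); the cube at (12, 3.5) does not reach this height (z outside [7, 15.5]); the r=12 sphere at (2, 6) slices to a regular 12-gon of circumradius 3.428 (√(r²−h²) with h=11.5 from center) (area = (12/2)·3.428²·sin(360°/12) = 35.25 mm²); Combining (union): the regions partially overlap — summed areas 71.25 mm² minus the doubly-counted overlap 0.67 mm² gives 70.58 mm² — area = 70.58 mm². So its area = 70.58 mm². Layer 25 is larger (70.58 vs 40.32 mm²).

layer 25 (z = 6 mm)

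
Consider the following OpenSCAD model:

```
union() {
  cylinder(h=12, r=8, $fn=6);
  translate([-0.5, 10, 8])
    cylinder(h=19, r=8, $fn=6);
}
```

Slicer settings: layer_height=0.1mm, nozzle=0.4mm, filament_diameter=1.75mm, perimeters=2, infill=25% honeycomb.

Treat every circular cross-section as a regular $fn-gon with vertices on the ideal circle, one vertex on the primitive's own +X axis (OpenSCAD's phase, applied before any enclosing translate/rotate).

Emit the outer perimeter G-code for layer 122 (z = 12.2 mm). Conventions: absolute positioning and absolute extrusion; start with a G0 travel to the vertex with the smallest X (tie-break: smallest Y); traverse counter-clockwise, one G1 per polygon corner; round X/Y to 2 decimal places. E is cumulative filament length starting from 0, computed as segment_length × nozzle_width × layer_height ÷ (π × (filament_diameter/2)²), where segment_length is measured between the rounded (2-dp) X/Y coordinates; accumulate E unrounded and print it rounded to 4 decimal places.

At z = 12.2 mm: the cylinder does not reach this height (z outside [0, 12]); the cylinder at (-0.5, 10): section is a regular 6-gon, circumradius r=8; Combining (union): only the r=8 cylinder at (-0.5, 10) is present, so the union is just that shape — 1 connected region. The outline is a single polygon with 6 vertices. Extrusion per mm of travel: 0.4 × 0.1 / (π × 0.875²) = 0.016630. Accumulating E over each segment gives final E = 0.7983.

G0 X-8.50 Y10.00 Z12.20
G1 X-4.50 Y3.07 E0.1331
G1 X3.50 Y3.07 E0.2661
G1 X7.50 Y10.00 E0.3992
G1 X3.50 Y16.93 E0.5322
G1 X-4.50 Y16.93 E0.6653
G1 X-8.50 Y10.00 E0.7983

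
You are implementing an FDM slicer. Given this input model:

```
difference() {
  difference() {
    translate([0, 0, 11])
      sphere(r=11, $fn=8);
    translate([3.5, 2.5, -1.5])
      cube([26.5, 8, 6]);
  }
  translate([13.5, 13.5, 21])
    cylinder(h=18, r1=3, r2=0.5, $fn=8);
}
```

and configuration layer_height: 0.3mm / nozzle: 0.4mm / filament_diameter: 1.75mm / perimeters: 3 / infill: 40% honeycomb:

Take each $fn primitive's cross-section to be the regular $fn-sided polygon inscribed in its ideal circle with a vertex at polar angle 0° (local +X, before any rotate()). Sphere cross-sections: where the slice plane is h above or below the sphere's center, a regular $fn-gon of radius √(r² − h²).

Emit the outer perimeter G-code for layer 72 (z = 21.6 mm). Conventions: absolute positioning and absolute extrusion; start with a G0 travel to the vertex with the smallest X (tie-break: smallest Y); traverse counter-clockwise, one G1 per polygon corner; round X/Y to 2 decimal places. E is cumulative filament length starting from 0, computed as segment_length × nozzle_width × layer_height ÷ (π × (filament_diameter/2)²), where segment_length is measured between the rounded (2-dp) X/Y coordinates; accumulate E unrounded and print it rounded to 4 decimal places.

G0 X-2.94 Y0.00 Z21.60
G1 X-2.08 Y-2.08 E0.1123
G1 X0.00 Y-2.94 E0.2246
G1 X2.08 Y-2.08 E0.3369
G1 X2.94 Y0.00 E0.4492
G1 X2.08 Y2.08 E0.5615
G1 X0.00 Y2.94 E0.6738
G1 X-2.08 Y2.08 E0.7860
G1 X-2.94 Y0.00 E0.8983

At z = 21.6 mm: the r=11 sphere contributes a regular 8-gon of circumradius √(11²−10.6²) = 2.939; the cube at (3.5, 2.5) does not reach this height (z outside [-1.5, 4.5]); Taking the first minus the rest: none of the subtracted shapes is present at this height, so the r=11 sphere is unchanged — 1 connected region; the cone at (13.5, 13.5) contributes a regular 8-gon of circumradius 2.917 (interpolated between r1=3 and r2=0.5 at t=0.033); Subtracting the remaining from the first: starting from that combined region, the cone at (13.5, 13.5) misses the remaining region (no effect) — 1 connected region. The outline is a single polygon with 8 vertices. Extrusion per mm of travel: 0.4 × 0.3 / (π × 0.875²) = 0.049890. Accumulating E over each segment gives final E = 0.8983.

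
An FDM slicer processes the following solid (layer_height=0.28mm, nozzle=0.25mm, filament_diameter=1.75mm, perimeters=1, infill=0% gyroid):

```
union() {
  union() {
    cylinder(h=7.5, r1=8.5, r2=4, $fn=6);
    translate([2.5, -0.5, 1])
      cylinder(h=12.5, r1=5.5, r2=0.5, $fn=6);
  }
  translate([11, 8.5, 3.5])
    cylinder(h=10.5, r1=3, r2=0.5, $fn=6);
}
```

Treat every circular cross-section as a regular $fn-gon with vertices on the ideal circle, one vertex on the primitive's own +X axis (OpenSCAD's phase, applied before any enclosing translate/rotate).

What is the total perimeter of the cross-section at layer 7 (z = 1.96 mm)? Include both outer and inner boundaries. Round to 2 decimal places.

44.53 mm

At z = 1.96 mm: the cone contributes a regular 6-gon of circumradius 7.324 (interpolated between r1=8.5 and r2=4 at t=0.261) (perimeter = 2·6·7.324·sin(180°/6) = 43.94 mm); the cone at (2.5, -0.5): at t=0.077 of its height the radius interpolates to r₁+(r₂−r₁)t = 5.116, giving a regular 6-gon of that circumradius (perimeter = 2·6·5.116·sin(180°/6) = 30.70 mm); Taking the union: the regions partially overlap (shared area 65.27 mm²), so the edge portions inside another operand are dropped and the merged outline is re-measured after clipping — boundary = 44.53 mm; the cone at (11, 8.5) is not intersected at this z (z outside [3.5, 14]); Combining (union): only the result so far is present, so the union is just that shape — boundary = 44.53 mm. Overall, the cross-section is a single solid region. Total boundary length (outer) = 44.53 mm.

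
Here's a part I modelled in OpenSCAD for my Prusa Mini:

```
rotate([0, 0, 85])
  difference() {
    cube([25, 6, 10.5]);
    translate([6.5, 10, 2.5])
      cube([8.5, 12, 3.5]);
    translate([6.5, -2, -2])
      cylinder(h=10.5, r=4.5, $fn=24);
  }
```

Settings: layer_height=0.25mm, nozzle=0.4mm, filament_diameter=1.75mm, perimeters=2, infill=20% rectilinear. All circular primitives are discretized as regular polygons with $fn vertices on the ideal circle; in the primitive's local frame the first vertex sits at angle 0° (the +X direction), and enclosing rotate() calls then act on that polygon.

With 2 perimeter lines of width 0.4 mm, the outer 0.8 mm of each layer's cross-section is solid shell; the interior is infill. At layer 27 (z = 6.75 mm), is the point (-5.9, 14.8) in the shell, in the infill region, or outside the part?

outside

At z = 6.75 mm: the cube is present — its section is the full 25×6 rectangle; the cube at (6.5, 10) is absent (z outside [2.5, 6]); the cylinder at (6.5, -2): section is a regular 24-gon, circumradius r=4.5; Subtracting the remaining from the first: starting from the 25×6 cube, the r=4.5 cylinder at (6.5, -2) partially overlaps it — only the 14.17 mm² overlap (of its 62.89 mm²) is removed, clipping the outline — 1 connected region; (rotated 85° about Z; rotation is an isometry so areas/perimeters/island counts are preserved). Overall, the cross-section is a single solid region. Undo the 85° rotation: the query point maps to (14.229, 7.167) in the un-rotated model frame. The nearest boundary edge runs (0.00, 6.00)→(25.00, 6.00); distance from the point to it = 1.17 mm. The point is not inside any of the regions above, so it lies outside the cross-section (1.17 mm from the nearest boundary).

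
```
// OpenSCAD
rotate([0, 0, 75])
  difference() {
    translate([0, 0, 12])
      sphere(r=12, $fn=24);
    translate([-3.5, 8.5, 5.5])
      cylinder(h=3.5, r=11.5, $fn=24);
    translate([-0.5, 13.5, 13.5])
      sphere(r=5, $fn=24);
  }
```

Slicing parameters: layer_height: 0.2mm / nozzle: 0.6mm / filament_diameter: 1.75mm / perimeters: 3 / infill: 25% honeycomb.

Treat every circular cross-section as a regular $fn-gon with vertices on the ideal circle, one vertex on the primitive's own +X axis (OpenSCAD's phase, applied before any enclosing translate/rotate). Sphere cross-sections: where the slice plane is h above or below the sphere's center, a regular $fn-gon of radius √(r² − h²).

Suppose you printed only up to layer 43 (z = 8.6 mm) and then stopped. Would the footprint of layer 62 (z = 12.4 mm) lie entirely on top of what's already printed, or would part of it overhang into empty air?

Compare the two slices. At z = 8.6: the sphere: section is a regular 24-gon, circumradius = √(r²−h²) = √(12²−3.4²) = 11.508 (area = (24/2)·11.508²·sin(360°/24) = 411.34 mm²); the r=11.5 cylinder at (-3.5, 8.5) contributes a regular 24-gon of circumradius 11.5 (area = (24/2)·11.500²·sin(360°/24) = 410.75 mm²); the sphere at (-0.5, 13.5): section is a regular 24-gon, circumradius = √(r²−h²) = √(5²−4.9²) = 0.995 (area = (24/2)·0.995²·sin(360°/24) = 3.07 mm²); Taking the first minus the rest: starting from the r=12 sphere (411.34 mm²), the r=11.5 cylinder at (-3.5, 8.5) partially overlaps it — only the 206.50 mm² overlap (of its 410.75 mm²) is removed, clipping the outline; the r=5 sphere at (-0.5, 13.5) misses the remaining region (no effect) — area = 204.83 mm²; (rotated 75° about Z; rotation is an isometry so areas/perimeters/island counts are preserved). At z = 12.4: the r=12 sphere contributes a regular 24-gon of circumradius √(12²−0.4²) = 11.993 (area = (24/2)·11.993²·sin(360°/24) = 446.74 mm²); the cylinder at (-3.5, 8.5) is not intersected at this z (z outside [5.5, 9]); the sphere at (-0.5, 13.5): section is a regular 24-gon, circumradius = √(r²−h²) = √(5²−1.1²) = 4.877 (area = (24/2)·4.877²·sin(360°/24) = 73.89 mm²); Subtracting the remaining from the first: starting from the r=12 sphere (446.74 mm²), the r=5 sphere at (-0.5, 13.5) partially overlaps it — only the 19.41 mm² overlap (of its 73.89 mm²) is removed, clipping the outline — area = 427.33 mm²; (rotated 75° about Z; rotation is an isometry so areas/perimeters/island counts are preserved). Checking containment: at z = 12.4 the cross-section extends beyond the z = 8.6 cross-section by about 222.50 mm².

part overhangs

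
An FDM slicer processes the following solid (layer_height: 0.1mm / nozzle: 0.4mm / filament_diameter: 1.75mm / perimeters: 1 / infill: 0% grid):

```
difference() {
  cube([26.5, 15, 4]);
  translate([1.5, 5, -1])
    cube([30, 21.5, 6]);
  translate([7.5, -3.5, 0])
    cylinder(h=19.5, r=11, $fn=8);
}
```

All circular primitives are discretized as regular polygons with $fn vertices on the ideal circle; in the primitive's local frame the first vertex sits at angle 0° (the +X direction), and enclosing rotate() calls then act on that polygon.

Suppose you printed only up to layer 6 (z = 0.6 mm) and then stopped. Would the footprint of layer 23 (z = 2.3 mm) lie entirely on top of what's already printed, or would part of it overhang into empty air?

Compare the two slices. At z = 0.6: the cube is present — its section is the full 26.5×15 rectangle (area 397.50 mm²); the cube at (1.5, 5) (footprint 30×21.5) is included at this height (area 645.00 mm²); the cylinder at (7.5, -3.5): section is a regular 8-gon, circumradius r=11 (area = (8/2)·11.000²·sin(360°/8) = 342.24 mm²); Taking the first minus the rest: starting from the 26.5×15 cube (397.50 mm²), the 30×21.5 cube at (1.5, 5) partially overlaps it — only the 250.00 mm² overlap (of its 645.00 mm²) is removed, clipping the outline; the r=11 cylinder at (7.5, -3.5) partially overlaps it — only the 79.11 mm² overlap (of its 342.24 mm²) is removed, clipping the outline — area = 68.39 mm². At z = 2.3: the cube (footprint 26.5×15) is included at this height (area 397.50 mm²); the cube at (1.5, 5) (footprint 30×21.5) is included at this height (area 645.00 mm²); the cylinder at (7.5, -3.5): section is a regular 8-gon, circumradius r=11 (area = (8/2)·11.000²·sin(360°/8) = 342.24 mm²); Taking the first minus the rest: starting from the 26.5×15 cube (397.50 mm²), the 30×21.5 cube at (1.5, 5) partially overlaps it — only the 250.00 mm² overlap (of its 645.00 mm²) is removed, clipping the outline; the r=11 cylinder at (7.5, -3.5) partially overlaps it — only the 79.11 mm² overlap (of its 342.24 mm²) is removed, clipping the outline — area = 68.39 mm². Checking containment: the cross-section at z = 2.3 is a subset of the cross-section at z = 0.6.

entirely on top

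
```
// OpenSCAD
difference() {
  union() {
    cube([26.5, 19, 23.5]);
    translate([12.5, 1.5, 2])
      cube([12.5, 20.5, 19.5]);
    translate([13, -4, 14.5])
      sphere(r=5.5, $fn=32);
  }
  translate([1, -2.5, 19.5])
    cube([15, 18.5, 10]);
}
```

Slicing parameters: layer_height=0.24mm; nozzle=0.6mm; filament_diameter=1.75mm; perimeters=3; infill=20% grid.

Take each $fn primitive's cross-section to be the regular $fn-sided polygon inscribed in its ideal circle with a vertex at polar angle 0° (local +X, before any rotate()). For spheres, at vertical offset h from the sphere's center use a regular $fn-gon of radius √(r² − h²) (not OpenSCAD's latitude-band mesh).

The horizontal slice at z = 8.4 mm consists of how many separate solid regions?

At z = 8.4 mm: the cube is present — its section is the full 26.5×19 rectangle; the cube at (12.5, 1.5) is present — its section is the full 12.5×20.5 rectangle; the sphere at (13, -4) is not intersected at this z (|z−center|=6.100 > r=5.5); Combining (union): the regions partially overlap (shared area 218.75 mm²), so overlapping operands fuse into one piece — 1 connected region; the cube at (1, -2.5) does not reach this height (z outside [19.5, 29.5]); Subtracting the remaining from the first: none of the subtracted shapes is present at this height, so that combined region is unchanged — 1 connected region. The result has 1 disconnected region.

1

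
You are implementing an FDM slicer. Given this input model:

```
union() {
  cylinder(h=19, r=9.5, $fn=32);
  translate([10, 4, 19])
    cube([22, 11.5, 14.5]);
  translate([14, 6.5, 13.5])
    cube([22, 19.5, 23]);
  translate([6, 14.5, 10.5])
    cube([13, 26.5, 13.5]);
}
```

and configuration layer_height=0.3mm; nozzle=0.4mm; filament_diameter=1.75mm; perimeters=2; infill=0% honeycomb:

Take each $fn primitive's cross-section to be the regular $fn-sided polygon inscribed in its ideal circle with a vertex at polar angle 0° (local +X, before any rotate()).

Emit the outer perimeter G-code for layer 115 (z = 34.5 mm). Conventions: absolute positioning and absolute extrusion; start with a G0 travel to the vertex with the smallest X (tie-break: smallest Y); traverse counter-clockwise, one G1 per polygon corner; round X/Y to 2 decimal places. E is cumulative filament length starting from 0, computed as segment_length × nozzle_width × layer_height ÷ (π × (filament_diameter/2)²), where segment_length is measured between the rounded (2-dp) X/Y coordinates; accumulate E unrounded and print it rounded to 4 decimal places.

G0 X14.00 Y6.50 Z34.50
G1 X36.00 Y6.50 E1.0976
G1 X36.00 Y26.00 E2.0704
G1 X14.00 Y26.00 E3.1680
G1 X14.00 Y6.50 E4.1409

At z = 34.5 mm: the cylinder is not intersected at this z (z outside [0, 19]); the cube at (10, 4) is absent (z outside [19, 33.5]); the cube at (14, 6.5) (footprint 22×19.5) is included at this height; the cube at (6, 14.5) is not intersected at this z (z outside [10.5, 24]); Merging all regions: only the 22×19.5 cube at (14, 6.5) is present, so the union is just that shape — 1 connected region. The outline is a single polygon with 4 vertices. Extrusion per mm of travel: 0.4 × 0.3 / (π × 0.875²) = 0.049890. Accumulating E over each segment gives final E = 4.1409.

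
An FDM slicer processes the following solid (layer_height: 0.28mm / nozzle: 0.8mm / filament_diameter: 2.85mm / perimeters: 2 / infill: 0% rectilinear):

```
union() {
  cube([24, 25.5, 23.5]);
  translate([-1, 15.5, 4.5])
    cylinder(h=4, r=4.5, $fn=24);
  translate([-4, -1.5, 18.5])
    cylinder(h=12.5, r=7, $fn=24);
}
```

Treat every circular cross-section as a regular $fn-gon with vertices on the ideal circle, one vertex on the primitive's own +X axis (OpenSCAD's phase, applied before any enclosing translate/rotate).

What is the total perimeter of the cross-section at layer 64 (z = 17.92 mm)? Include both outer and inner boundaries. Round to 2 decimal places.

At z = 17.92 mm: the cube (footprint 24×25.5) is included at this height (perimeter 99.00 mm); the cylinder at (-1, 15.5) does not reach this height (z outside [4.5, 8.5]); the cylinder at (-4, -1.5) is not intersected at this z (z outside [18.5, 31]); Combining (union): only the 24×25.5 cube is present, so the union is just that shape — boundary = 99.00 mm. Overall, the cross-section is a single solid region. Total boundary length (outer) = 99.00 mm.

99.00 mm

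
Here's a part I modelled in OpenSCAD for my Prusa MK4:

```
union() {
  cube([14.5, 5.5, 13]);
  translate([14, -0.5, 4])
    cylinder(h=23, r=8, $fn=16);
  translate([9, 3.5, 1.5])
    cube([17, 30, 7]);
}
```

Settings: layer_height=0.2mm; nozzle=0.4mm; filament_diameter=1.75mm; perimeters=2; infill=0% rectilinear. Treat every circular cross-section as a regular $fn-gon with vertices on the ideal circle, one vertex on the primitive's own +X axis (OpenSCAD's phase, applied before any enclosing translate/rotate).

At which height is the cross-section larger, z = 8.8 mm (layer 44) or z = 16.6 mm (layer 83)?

Layer 44 (z = 8.8): the cube (footprint 14.5×5.5) is included at this height (area 79.75 mm²); the r=8 cylinder at (14, -0.5) contributes a regular 16-gon of circumradius 8 (area = (16/2)·8.000²·sin(360°/16) = 195.93 mm²); the cube at (9, 3.5) is absent (z outside [1.5, 8.5]); Taking the union: the regions partially overlap — summed areas 275.68 mm² minus the doubly-counted overlap 41.12 mm² gives 234.56 mm² — area = 234.56 mm². So its area = 234.56 mm². Layer 83 (z = 16.6): the cube is not intersected at this z (z outside [0, 13]); the r=8 cylinder at (14, -0.5) gives a regular 16-gon of circumradius 8 (constant along its height) (area = (16/2)·8.000²·sin(360°/16) = 195.93 mm²); the cube at (9, 3.5) does not reach this height (z outside [1.5, 8.5]); Taking the union: only the r=8 cylinder at (14, -0.5) is present, so the union is just that shape — area = 195.93 mm². So its area = 195.93 mm². Layer 44 is larger (234.56 vs 195.93 mm²).

layer 44 (z = 8.8 mm)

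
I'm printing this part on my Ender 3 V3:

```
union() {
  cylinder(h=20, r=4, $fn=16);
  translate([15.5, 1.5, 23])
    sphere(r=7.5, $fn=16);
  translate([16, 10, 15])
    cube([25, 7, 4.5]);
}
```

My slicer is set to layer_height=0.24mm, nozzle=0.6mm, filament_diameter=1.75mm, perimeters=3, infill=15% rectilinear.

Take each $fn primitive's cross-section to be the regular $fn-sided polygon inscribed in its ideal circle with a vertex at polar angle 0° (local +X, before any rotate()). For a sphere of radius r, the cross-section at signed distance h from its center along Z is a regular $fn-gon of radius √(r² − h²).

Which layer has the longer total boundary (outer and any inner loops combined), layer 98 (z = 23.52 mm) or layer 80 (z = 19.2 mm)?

Layer 98 (z = 23.52): the cylinder is absent (z outside [0, 20]); the sphere at (15.5, 1.5): section is a regular 16-gon, circumradius = √(r²−h²) = √(7.5²−0.52²) = 7.482 (perimeter = 2·16·7.482·sin(180°/16) = 46.71 mm); the cube at (16, 10) does not reach this height (z outside [15, 19.5]); Combining (union): only the r=7.5 sphere at (15.5, 1.5) is present, so the union is just that shape — boundary = 46.71 mm. So its perimeter = 46.71 mm. Layer 80 (z = 19.2): the cylinder: section is a regular 16-gon, circumradius r=4 (perimeter = 2·16·4.000·sin(180°/16) = 24.97 mm); the sphere at (15.5, 1.5): section is a regular 16-gon, circumradius = √(r²−h²) = √(7.5²−3.8²) = 6.466 (perimeter = 2·16·6.466·sin(180°/16) = 40.37 mm); the 25×7 cube at (16, 10) contributes its full rectangle (perimeter 64.00 mm); Merging all regions: the 3 present regions are separate (no shared area or edge), so areas and boundary lengths simply add and each stays a separate island — boundary = 129.34 mm. So its perimeter = 129.34 mm. Layer 80 is larger (129.34 vs 46.71 mm).

layer 80 (z = 19.2 mm)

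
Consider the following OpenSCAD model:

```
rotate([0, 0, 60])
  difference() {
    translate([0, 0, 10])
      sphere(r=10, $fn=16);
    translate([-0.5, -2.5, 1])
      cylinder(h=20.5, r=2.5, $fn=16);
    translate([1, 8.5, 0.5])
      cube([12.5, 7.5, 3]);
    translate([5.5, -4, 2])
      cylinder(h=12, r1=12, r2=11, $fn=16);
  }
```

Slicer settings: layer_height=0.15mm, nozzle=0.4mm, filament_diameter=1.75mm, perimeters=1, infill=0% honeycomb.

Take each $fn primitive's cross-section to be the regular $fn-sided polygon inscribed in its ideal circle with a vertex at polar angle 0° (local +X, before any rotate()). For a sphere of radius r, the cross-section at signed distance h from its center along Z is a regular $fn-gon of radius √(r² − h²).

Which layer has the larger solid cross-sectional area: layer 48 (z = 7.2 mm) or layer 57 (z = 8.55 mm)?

Layer 48 (z = 7.2): the r=10 sphere contributes a regular 16-gon of circumradius √(10²−2.8²) = 9.600 (area = (16/2)·9.600²·sin(360°/16) = 282.14 mm²); the r=2.5 cylinder at (-0.5, -2.5) contributes a regular 16-gon of circumradius 2.5 (area = (16/2)·2.500²·sin(360°/16) = 19.13 mm²); the cube at (1, 8.5) is not intersected at this z (z outside [0.5, 3.5]); the cone at (5.5, -4): at t=0.433 of its height the radius interpolates to r₁+(r₂−r₁)t = 11.567, giving a regular 16-gon of that circumradius (area = (16/2)·11.567²·sin(360°/16) = 409.59 mm²); Taking the first minus the rest: starting from the r=10 sphere (282.14 mm²), the r=2.5 cylinder at (-0.5, -2.5) lies wholly inside it (removes its full 19.13 mm² and its 15.61 mm outline becomes a hole wall); the cone at (5.5, -4) partially overlaps it — only the 181.06 mm² overlap (of its 409.59 mm²) is removed, clipping the outline — area = 81.95 mm²; (rotated 60° about Z; rotation is an isometry so areas/perimeters/island counts are preserved). So its area = 81.95 mm². Layer 57 (z = 8.55): the sphere: section is a regular 16-gon, circumradius = √(r²−h²) = √(10²−1.45²) = 9.894 (area = (16/2)·9.894²·sin(360°/16) = 299.71 mm²); the r=2.5 cylinder at (-0.5, -2.5) contributes a regular 16-gon of circumradius 2.5 (area = (16/2)·2.500²·sin(360°/16) = 19.13 mm²); the cube at (1, 8.5) is not intersected at this z (z outside [0.5, 3.5]); the cone at (5.5, -4): at t=0.546 of its height the radius interpolates to r₁+(r₂−r₁)t = 11.454, giving a regular 16-gon of that circumradius (area = (16/2)·11.454²·sin(360°/16) = 401.66 mm²); After the difference (first − rest): starting from the r=10 sphere (299.71 mm²), the r=2.5 cylinder at (-0.5, -2.5) lies wholly inside it (removes its full 19.13 mm² and its 15.61 mm outline becomes a hole wall); the cone at (5.5, -4) partially overlaps it — only the 187.00 mm² overlap (of its 401.66 mm²) is removed, clipping the outline — area = 93.57 mm²; (whole slice rotated 60° about Z — lengths, areas and connectivity unchanged). So its area = 93.57 mm². Layer 57 is larger (93.57 vs 81.95 mm²).

layer 57 (z = 8.55 mm)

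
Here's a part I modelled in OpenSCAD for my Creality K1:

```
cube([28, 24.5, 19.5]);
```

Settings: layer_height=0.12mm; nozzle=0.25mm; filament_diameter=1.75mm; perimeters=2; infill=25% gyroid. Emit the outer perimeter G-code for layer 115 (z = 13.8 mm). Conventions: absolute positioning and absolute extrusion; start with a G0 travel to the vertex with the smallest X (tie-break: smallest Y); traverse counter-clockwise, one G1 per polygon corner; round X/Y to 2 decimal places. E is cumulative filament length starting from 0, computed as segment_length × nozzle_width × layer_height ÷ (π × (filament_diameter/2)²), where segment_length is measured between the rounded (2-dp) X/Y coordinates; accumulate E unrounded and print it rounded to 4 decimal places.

At z = 13.8 mm: the cube (footprint 28×24.5) is included at this height. The outline is a single polygon with 4 vertices. Extrusion per mm of travel: 0.25 × 0.12 / (π × 0.875²) = 0.012473. Accumulating E over each segment gives final E = 1.3096.

G0 X0.00 Y0.00 Z13.80
G1 X28.00 Y0.00 E0.3492
G1 X28.00 Y24.50 E0.6548
G1 X0.00 Y24.50 E1.0040
G1 X0.00 Y0.00 E1.3096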